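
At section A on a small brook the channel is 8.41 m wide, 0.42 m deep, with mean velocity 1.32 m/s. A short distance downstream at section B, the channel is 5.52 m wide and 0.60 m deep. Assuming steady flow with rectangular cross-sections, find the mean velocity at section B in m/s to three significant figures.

1.41 m/s

Q = A₁V₁ = (8.41×0.42) × 1.32 = 4.663 m³/s
A₂ = 5.52 × 0.60 = 3.312 m²
V₂ = Q/A₂ = 4.663/3.312 = 1.408 m/s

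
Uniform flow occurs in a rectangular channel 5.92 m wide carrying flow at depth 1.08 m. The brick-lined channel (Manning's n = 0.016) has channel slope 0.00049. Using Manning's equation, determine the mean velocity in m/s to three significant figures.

A = b·y = 5.92 × 1.08 = 6.394 m²
P = b + 2y = 5.92 + 2×1.08 = 8.080 m
R = A/P = 6.394/8.080 = 0.7913 m
Q = (1/n)·A·R^(2/3)·S^(1/2) = (1/0.016) × 6.394 × 0.7913^(2/3) × 0.00049^(1/2) = 7.567 m³/s
V = Q/A = 7.567/6.394 = 1.184 m/s

1.18 m/s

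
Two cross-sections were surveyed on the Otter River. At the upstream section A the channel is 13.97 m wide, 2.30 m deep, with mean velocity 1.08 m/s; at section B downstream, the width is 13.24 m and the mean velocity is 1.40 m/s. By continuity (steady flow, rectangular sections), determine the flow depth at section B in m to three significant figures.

1.87 m

Q = A₁V₁ = (13.97×2.30) × 1.08 = 34.70 m³/s
d₂ = Q/(b₂ V₂) = 34.70/(13.24×1.40) = 1.872 m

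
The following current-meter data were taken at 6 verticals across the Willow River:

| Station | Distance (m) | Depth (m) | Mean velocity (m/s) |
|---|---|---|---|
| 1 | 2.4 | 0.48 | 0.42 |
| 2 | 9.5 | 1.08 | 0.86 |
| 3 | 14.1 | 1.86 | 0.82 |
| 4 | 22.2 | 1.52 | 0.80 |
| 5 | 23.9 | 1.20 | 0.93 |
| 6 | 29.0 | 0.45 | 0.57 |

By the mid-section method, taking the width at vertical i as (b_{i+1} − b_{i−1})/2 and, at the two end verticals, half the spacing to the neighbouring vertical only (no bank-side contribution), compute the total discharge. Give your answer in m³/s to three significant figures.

26.2 m³/s

w_1 = (9.5 − 2.4)/2 = 3.55 m; q_1 = 0.42 × 0.48 × 3.55 = 0.7157 m³/s
w_2 = (14.1 − 2.4)/2 = 5.85 m; q_2 = 0.86 × 1.08 × 5.85 = 5.433 m³/s
w_3 = (22.2 − 9.5)/2 = 6.35 m; q_3 = 0.82 × 1.86 × 6.35 = 9.685 m³/s
w_4 = (23.9 − 14.1)/2 = 4.9 m; q_4 = 0.80 × 1.52 × 4.9 = 5.958 m³/s
w_5 = (29.0 − 22.2)/2 = 3.4 m; q_5 = 0.93 × 1.20 × 3.4 = 3.794 m³/s
w_6 = (29.0 − 23.9)/2 = 2.55 m; q_6 = 0.57 × 0.45 × 2.55 = 0.6541 m³/s
Q = Σ qᵢ = 26.24 m³/s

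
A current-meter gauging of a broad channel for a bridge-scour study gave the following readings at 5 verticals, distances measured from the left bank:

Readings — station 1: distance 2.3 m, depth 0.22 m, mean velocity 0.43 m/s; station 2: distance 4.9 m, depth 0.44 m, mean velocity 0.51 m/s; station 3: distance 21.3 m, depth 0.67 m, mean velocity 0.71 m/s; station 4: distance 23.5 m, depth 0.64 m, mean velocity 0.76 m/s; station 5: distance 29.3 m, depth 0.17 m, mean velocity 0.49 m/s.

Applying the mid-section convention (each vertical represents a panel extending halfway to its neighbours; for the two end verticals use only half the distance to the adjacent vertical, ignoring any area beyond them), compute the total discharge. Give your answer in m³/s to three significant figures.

w_1 = (4.9 − 2.3)/2 = 1.3 m; q_1 = 0.43 × 0.22 × 1.3 = 0.1230 m³/s
w_2 = (21.3 − 2.3)/2 = 9.5 m; q_2 = 0.51 × 0.44 × 9.5 = 2.132 m³/s
w_3 = (23.5 − 4.9)/2 = 9.3 m; q_3 = 0.71 × 0.67 × 9.3 = 4.424 m³/s
w_4 = (29.3 − 21.3)/2 = 4 m; q_4 = 0.76 × 0.64 × 4 = 1.946 m³/s
w_5 = (29.3 − 23.5)/2 = 2.9 m; q_5 = 0.49 × 0.17 × 2.9 = 0.2416 m³/s
Q = Σ qᵢ = 8.866 m³/s

8.87 m³/s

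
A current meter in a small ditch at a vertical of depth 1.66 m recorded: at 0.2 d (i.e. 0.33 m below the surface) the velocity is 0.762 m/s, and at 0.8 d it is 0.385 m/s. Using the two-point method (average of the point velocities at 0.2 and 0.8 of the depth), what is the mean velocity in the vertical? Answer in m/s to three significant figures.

0.574 m/s

v̄ = (0.762 + 0.385) / 2 = 0.5735 m/s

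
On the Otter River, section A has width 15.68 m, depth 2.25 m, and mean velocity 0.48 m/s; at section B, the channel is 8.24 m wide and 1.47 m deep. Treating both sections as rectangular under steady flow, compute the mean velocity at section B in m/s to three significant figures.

Q = A₁V₁ = (15.68×2.25) × 0.48 = 16.93 m³/s
A₂ = 8.24 × 1.47 = 12.11 m²
V₂ = Q/A₂ = 16.93/12.11 = 1.398 m/s

1.40 m/s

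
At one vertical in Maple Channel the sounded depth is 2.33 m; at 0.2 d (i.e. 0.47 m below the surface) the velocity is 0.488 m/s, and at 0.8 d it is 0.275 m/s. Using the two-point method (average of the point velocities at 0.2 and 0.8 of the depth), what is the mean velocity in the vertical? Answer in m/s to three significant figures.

0.382 m/s

v̄ = (0.488 + 0.275) / 2 = 0.3815 m/s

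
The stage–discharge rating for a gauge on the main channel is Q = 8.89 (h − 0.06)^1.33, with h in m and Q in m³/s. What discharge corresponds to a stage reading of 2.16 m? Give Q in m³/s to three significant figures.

23.8 m³/s

Q = 8.89 × (2.16 − 0.06)^1.33 = 8.89 × 2.1^1.33 = 23.85 m³/s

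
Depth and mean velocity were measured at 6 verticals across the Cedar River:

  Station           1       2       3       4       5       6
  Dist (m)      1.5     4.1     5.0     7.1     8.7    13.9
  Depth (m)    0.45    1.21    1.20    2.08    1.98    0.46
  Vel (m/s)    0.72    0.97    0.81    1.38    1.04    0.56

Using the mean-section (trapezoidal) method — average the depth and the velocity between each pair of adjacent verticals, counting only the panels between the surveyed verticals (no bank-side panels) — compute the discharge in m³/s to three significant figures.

15.6 m³/s

Panel 1-2: Δb = 2.6 m, d̄ = (0.45+1.21)/2 = 0.83, v̄ = (0.72+0.97)/2 = 0.845 → q = 2.6×0.83×0.845 = 1.824 m³/s
Panel 2-3: Δb = 0.9 m, d̄ = (1.21+1.20)/2 = 1.205, v̄ = (0.97+0.81)/2 = 0.89 → q = 0.9×1.205×0.89 = 0.9652 m³/s
Panel 3-4: Δb = 2.1 m, d̄ = (1.20+2.08)/2 = 1.64, v̄ = (0.81+1.38)/2 = 1.095 → q = 2.1×1.64×1.095 = 3.771 m³/s
Panel 4-5: Δb = 1.6 m, d̄ = (2.08+1.98)/2 = 2.03, v̄ = (1.38+1.04)/2 = 1.21 → q = 1.6×2.03×1.21 = 3.930 m³/s
Panel 5-6: Δb = 5.2 m, d̄ = (1.98+0.46)/2 = 1.22, v̄ = (1.04+0.56)/2 = 0.8 → q = 5.2×1.22×0.8 = 5.075 m³/s
Q = Σ q = 15.57 m³/s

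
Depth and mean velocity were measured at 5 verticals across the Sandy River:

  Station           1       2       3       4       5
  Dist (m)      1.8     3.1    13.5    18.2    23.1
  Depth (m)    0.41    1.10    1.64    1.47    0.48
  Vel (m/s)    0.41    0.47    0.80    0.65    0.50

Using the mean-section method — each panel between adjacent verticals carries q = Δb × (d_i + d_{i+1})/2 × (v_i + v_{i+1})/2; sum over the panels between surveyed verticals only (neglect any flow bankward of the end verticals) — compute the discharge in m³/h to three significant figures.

63100 m³/h

Panel 1-2: Δb = 1.3 m, d̄ = (0.41+1.10)/2 = 0.755, v̄ = (0.41+0.47)/2 = 0.44 → q = 1.3×0.755×0.44 = 0.4319 m³/s
Panel 2-3: Δb = 10.4 m, d̄ = (1.10+1.64)/2 = 1.37, v̄ = (0.47+0.80)/2 = 0.635 → q = 10.4×1.37×0.635 = 9.047 m³/s
Panel 3-4: Δb = 4.7 m, d̄ = (1.64+1.47)/2 = 1.555, v̄ = (0.80+0.65)/2 = 0.725 → q = 4.7×1.555×0.725 = 5.299 m³/s
Panel 4-5: Δb = 4.9 m, d̄ = (1.47+0.48)/2 = 0.975, v̄ = (0.65+0.50)/2 = 0.575 → q = 4.9×0.975×0.575 = 2.747 m³/s
Q = Σ q = 17.53 m³/s
= 17.53 × 3600 = 63090 m³/h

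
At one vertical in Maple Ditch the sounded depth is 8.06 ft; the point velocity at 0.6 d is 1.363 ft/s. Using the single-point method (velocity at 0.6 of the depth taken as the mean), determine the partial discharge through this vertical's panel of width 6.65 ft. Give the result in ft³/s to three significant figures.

v̄ = v₀.₆ = 1.363 ft/s
q = v̄ × d × w = 1.363 × 8.06 × 6.65 = 73.06 ft³/s

73.1 ft³/s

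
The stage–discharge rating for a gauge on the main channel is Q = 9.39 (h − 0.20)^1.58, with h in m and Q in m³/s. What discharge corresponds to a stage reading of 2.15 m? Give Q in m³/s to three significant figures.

Q = 9.39 × (2.15 − 0.20)^1.58 = 9.39 × 1.95^1.58 = 26.97 m³/s

27.0 m³/s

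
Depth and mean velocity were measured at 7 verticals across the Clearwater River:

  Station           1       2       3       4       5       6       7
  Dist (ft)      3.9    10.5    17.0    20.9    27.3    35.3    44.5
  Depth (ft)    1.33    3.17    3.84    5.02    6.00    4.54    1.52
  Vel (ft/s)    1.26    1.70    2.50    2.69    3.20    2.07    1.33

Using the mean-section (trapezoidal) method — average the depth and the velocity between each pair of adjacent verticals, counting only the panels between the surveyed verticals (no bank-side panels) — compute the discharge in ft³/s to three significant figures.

377 ft³/s

Panel 1-2: Δb = 6.6 ft, d̄ = (1.33+3.17)/2 = 2.25, v̄ = (1.26+1.70)/2 = 1.48 → q = 6.6×2.25×1.48 = 21.98 ft³/s
Panel 2-3: Δb = 6.5 ft, d̄ = (3.17+3.84)/2 = 3.505, v̄ = (1.70+2.50)/2 = 2.1 → q = 6.5×3.505×2.1 = 47.84 ft³/s
Panel 3-4: Δb = 3.9 ft, d̄ = (3.84+5.02)/2 = 4.43, v̄ = (2.50+2.69)/2 = 2.595 → q = 3.9×4.43×2.595 = 44.83 ft³/s
Panel 4-5: Δb = 6.4 ft, d̄ = (5.02+6.00)/2 = 5.51, v̄ = (2.69+3.20)/2 = 2.945 → q = 6.4×5.51×2.945 = 103.9 ft³/s
Panel 5-6: Δb = 8 ft, d̄ = (6.00+4.54)/2 = 5.27, v̄ = (3.20+2.07)/2 = 2.635 → q = 8×5.27×2.635 = 111.1 ft³/s
Panel 6-7: Δb = 9.2 ft, d̄ = (4.54+1.52)/2 = 3.03, v̄ = (2.07+1.33)/2 = 1.7 → q = 9.2×3.03×1.7 = 47.39 ft³/s
Q = Σ q = 377.0 ft³/s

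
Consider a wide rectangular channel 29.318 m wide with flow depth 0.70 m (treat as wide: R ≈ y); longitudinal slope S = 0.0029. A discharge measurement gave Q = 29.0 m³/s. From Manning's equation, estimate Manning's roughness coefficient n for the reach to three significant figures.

0.0300

A = b·y = 29.318 × 0.70 = 20.52 m²
Wide channel: R ≈ y = 0.70 m
n = (1/Q)·A·R^(2/3)·S^(1/2) = (1/29.0) × 20.52 × 0.7884 × 0.05385 = 0.03004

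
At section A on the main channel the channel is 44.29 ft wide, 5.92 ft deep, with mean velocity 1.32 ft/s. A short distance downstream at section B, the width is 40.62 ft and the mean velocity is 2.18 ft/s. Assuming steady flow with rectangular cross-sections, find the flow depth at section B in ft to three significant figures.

3.91 ft

Q = A₁V₁ = (44.29×5.92) × 1.32 = 346.1 ft³/s
d₂ = Q/(b₂ V₂) = 346.1/(40.62×2.18) = 3.908 ft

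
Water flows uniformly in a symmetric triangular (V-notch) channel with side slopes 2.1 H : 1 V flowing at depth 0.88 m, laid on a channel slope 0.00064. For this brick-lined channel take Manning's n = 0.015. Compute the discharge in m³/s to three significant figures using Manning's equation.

A = z·y² = 2.1×0.88² = 1.626 m²
P = 2y√(1+z²) = 2×0.88×√(1+2.1²) = 4.094 m
R = A/P = 1.626/4.094 = 0.3973 m
Q = (1/n)·A·R^(2/3)·S^(1/2) = (1/0.015) × 1.626 × 0.3973^(2/3) × 0.00064^(1/2) = 1.482 m³/s

1.48 m³/s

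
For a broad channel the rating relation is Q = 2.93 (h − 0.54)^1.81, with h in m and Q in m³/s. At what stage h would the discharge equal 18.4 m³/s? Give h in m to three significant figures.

h − h₀ = (Q/C)^(1/b) = (18.4/2.93)^(1/1.81) = 2.760 m
h = 0.54 + 2.760 = 3.300 m

3.30 m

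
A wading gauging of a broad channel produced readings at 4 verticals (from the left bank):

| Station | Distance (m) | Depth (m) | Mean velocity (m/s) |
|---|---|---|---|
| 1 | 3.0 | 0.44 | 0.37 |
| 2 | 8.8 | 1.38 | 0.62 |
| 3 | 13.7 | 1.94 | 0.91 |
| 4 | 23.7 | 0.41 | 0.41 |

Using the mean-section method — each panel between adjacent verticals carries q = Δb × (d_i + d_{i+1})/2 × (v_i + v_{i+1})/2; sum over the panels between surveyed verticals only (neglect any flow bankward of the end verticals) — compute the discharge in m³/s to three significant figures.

16.6 m³/s

Panel 1-2: Δb = 5.8 m, d̄ = (0.44+1.38)/2 = 0.91, v̄ = (0.37+0.62)/2 = 0.495 → q = 5.8×0.91×0.495 = 2.613 m³/s
Panel 2-3: Δb = 4.9 m, d̄ = (1.38+1.94)/2 = 1.66, v̄ = (0.62+0.91)/2 = 0.765 → q = 4.9×1.66×0.765 = 6.223 m³/s
Panel 3-4: Δb = 10 m, d̄ = (1.94+0.41)/2 = 1.175, v̄ = (0.91+0.41)/2 = 0.66 → q = 10×1.175×0.66 = 7.755 m³/s
Q = Σ q = 16.59 m³/s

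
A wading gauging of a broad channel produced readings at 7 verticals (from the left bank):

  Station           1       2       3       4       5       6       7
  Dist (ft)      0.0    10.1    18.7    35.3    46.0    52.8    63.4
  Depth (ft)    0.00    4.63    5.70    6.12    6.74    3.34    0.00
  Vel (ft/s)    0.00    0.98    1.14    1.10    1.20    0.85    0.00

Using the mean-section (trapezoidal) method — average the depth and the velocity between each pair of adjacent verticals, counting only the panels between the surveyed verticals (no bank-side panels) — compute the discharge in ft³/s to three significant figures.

290 ft³/s

Panel 1-2: Δb = 10.1 ft, d̄ = (0.00+4.63)/2 = 2.315, v̄ = (0.00+0.98)/2 = 0.49 → q = 10.1×2.315×0.49 = 11.46 ft³/s
Panel 2-3: Δb = 8.6 ft, d̄ = (4.63+5.70)/2 = 5.165, v̄ = (0.98+1.14)/2 = 1.06 → q = 8.6×5.165×1.06 = 47.08 ft³/s
Panel 3-4: Δb = 16.6 ft, d̄ = (5.70+6.12)/2 = 5.91, v̄ = (1.14+1.10)/2 = 1.12 → q = 16.6×5.91×1.12 = 109.9 ft³/s
Panel 4-5: Δb = 10.7 ft, d̄ = (6.12+6.74)/2 = 6.43, v̄ = (1.10+1.20)/2 = 1.15 → q = 10.7×6.43×1.15 = 79.12 ft³/s
Panel 5-6: Δb = 6.8 ft, d̄ = (6.74+3.34)/2 = 5.04, v̄ = (1.20+0.85)/2 = 1.025 → q = 6.8×5.04×1.025 = 35.13 ft³/s
Panel 6-7: Δb = 10.6 ft, d̄ = (3.34+0.00)/2 = 1.67, v̄ = (0.85+0.00)/2 = 0.425 → q = 10.6×1.67×0.425 = 7.523 ft³/s
Q = Σ q = 290.2 ft³/s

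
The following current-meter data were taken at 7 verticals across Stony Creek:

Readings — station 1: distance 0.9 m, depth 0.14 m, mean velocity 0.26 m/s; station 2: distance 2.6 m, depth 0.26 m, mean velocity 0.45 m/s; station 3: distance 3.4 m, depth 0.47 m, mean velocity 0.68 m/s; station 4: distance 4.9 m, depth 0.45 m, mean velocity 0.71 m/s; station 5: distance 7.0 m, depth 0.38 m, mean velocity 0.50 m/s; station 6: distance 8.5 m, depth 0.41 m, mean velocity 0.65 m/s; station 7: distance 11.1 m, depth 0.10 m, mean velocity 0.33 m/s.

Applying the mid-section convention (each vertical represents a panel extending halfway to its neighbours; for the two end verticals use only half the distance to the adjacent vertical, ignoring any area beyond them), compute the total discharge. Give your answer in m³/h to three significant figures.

w_1 = (2.6 − 0.9)/2 = 0.85 m; q_1 = 0.26 × 0.14 × 0.85 = 0.03094 m³/s
w_2 = (3.4 − 0.9)/2 = 1.25 m; q_2 = 0.45 × 0.26 × 1.25 = 0.1463 m³/s
w_3 = (4.9 − 2.6)/2 = 1.15 m; q_3 = 0.68 × 0.47 × 1.15 = 0.3675 m³/s
w_4 = (7.0 − 3.4)/2 = 1.8 m; q_4 = 0.71 × 0.45 × 1.8 = 0.5751 m³/s
w_5 = (8.5 − 4.9)/2 = 1.8 m; q_5 = 0.50 × 0.38 × 1.8 = 0.3420 m³/s
w_6 = (11.1 − 7.0)/2 = 2.05 m; q_6 = 0.65 × 0.41 × 2.05 = 0.5463 m³/s
w_7 = (11.1 − 8.5)/2 = 1.3 m; q_7 = 0.33 × 0.10 × 1.3 = 0.04290 m³/s
Q = Σ qᵢ = 2.051 m³/s
= 2.051 × 3600 = 7384 m³/h

7380 m³/h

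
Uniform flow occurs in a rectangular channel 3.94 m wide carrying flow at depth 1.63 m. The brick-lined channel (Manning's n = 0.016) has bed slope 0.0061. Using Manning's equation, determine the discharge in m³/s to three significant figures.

A = b·y = 3.94 × 1.63 = 6.422 m²
P = b + 2y = 3.94 + 2×1.63 = 7.200 m
R = A/P = 6.422/7.200 = 0.8920 m
Q = (1/n)·A·R^(2/3)·S^(1/2) = (1/0.016) × 6.422 × 0.8920^(2/3) × 0.0061^(1/2) = 29.05 m³/s

29.0 m³/s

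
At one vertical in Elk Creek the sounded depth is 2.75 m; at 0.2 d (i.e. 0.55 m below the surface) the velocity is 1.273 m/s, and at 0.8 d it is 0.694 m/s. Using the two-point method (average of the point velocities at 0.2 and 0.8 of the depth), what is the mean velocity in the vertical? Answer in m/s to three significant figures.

0.984 m/s

v̄ = (1.273 + 0.694) / 2 = 0.9835 m/s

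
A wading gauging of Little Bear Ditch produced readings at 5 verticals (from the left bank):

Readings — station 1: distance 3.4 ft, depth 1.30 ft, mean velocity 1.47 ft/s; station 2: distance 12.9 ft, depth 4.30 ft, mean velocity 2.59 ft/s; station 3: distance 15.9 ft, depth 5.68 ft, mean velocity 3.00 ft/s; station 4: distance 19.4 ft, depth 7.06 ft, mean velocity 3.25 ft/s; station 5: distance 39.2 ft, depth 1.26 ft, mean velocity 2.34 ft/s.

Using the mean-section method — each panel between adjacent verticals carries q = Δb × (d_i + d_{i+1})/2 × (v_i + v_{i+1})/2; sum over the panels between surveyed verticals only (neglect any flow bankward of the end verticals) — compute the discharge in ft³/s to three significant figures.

396 ft³/s

Panel 1-2: Δb = 9.5 ft, d̄ = (1.30+4.30)/2 = 2.8, v̄ = (1.47+2.59)/2 = 2.03 → q = 9.5×2.8×2.03 = 54.00 ft³/s
Panel 2-3: Δb = 3 ft, d̄ = (4.30+5.68)/2 = 4.99, v̄ = (2.59+3.00)/2 = 2.795 → q = 3×4.99×2.795 = 41.84 ft³/s
Panel 3-4: Δb = 3.5 ft, d̄ = (5.68+7.06)/2 = 6.37, v̄ = (3.00+3.25)/2 = 3.125 → q = 3.5×6.37×3.125 = 69.67 ft³/s
Panel 4-5: Δb = 19.8 ft, d̄ = (7.06+1.26)/2 = 4.16, v̄ = (3.25+2.34)/2 = 2.795 → q = 19.8×4.16×2.795 = 230.2 ft³/s
Q = Σ q = 395.7 ft³/s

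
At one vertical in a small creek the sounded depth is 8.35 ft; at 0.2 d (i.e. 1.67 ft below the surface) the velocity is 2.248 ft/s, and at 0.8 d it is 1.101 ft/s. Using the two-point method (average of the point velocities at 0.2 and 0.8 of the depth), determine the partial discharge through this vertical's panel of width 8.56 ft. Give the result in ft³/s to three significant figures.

v̄ = (2.248 + 1.101) / 2 = 1.675 ft/s
q = v̄ × d × w = 1.675 × 8.35 × 8.56 = 119.7 ft³/s

120 ft³/s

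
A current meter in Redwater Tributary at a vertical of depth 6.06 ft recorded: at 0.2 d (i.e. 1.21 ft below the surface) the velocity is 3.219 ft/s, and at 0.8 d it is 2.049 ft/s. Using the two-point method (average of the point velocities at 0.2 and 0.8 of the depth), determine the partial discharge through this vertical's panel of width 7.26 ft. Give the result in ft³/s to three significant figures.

116 ft³/s

v̄ = (3.219 + 2.049) / 2 = 2.634 ft/s
q = v̄ × d × w = 2.634 × 6.06 × 7.26 = 115.9 ft³/s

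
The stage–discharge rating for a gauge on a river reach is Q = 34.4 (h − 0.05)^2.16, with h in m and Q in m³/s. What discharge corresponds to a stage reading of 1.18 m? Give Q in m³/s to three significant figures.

44.8 m³/s

Q = 34.4 × (1.18 − 0.05)^2.16 = 34.4 × 1.13^2.16 = 44.79 m³/s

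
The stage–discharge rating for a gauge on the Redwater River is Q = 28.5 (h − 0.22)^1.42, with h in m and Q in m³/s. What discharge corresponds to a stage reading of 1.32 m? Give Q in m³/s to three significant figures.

32.6 m³/s

Q = 28.5 × (1.32 − 0.22)^1.42 = 28.5 × 1.1^1.42 = 32.63 m³/s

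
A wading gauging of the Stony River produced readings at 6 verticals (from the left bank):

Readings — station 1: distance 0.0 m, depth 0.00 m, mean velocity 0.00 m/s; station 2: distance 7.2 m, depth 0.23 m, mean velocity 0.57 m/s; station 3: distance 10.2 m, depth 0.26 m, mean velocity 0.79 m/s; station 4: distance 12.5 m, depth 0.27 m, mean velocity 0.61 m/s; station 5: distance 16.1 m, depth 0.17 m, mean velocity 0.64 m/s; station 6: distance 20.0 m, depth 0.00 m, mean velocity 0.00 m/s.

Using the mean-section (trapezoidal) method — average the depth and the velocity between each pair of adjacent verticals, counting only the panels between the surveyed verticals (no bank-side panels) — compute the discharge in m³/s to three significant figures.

Panel 1-2: Δb = 7.2 m, d̄ = (0.00+0.23)/2 = 0.115, v̄ = (0.00+0.57)/2 = 0.285 → q = 7.2×0.115×0.285 = 0.2360 m³/s
Panel 2-3: Δb = 3 m, d̄ = (0.23+0.26)/2 = 0.245, v̄ = (0.57+0.79)/2 = 0.68 → q = 3×0.245×0.68 = 0.4998 m³/s
Panel 3-4: Δb = 2.3 m, d̄ = (0.26+0.27)/2 = 0.265, v̄ = (0.79+0.61)/2 = 0.7 → q = 2.3×0.265×0.7 = 0.4267 m³/s
Panel 4-5: Δb = 3.6 m, d̄ = (0.27+0.17)/2 = 0.22, v̄ = (0.61+0.64)/2 = 0.625 → q = 3.6×0.22×0.625 = 0.4950 m³/s
Panel 5-6: Δb = 3.9 m, d̄ = (0.17+0.00)/2 = 0.085, v̄ = (0.64+0.00)/2 = 0.32 → q = 3.9×0.085×0.32 = 0.1061 m³/s
Q = Σ q = 1.764 m³/s

1.76 m³/s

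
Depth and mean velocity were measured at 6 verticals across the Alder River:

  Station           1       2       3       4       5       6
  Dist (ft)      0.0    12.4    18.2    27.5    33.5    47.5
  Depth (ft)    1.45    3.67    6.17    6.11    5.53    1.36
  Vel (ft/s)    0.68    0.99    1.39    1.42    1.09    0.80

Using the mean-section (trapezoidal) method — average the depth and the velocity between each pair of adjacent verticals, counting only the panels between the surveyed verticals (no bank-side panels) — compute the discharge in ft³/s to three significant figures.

Panel 1-2: Δb = 12.4 ft, d̄ = (1.45+3.67)/2 = 2.56, v̄ = (0.68+0.99)/2 = 0.835 → q = 12.4×2.56×0.835 = 26.51 ft³/s
Panel 2-3: Δb = 5.8 ft, d̄ = (3.67+6.17)/2 = 4.92, v̄ = (0.99+1.39)/2 = 1.19 → q = 5.8×4.92×1.19 = 33.96 ft³/s
Panel 3-4: Δb = 9.3 ft, d̄ = (6.17+6.11)/2 = 6.14, v̄ = (1.39+1.42)/2 = 1.405 → q = 9.3×6.14×1.405 = 80.23 ft³/s
Panel 4-5: Δb = 6 ft, d̄ = (6.11+5.53)/2 = 5.82, v̄ = (1.42+1.09)/2 = 1.255 → q = 6×5.82×1.255 = 43.82 ft³/s
Panel 5-6: Δb = 14 ft, d̄ = (5.53+1.36)/2 = 3.445, v̄ = (1.09+0.80)/2 = 0.945 → q = 14×3.445×0.945 = 45.58 ft³/s
Q = Σ q = 230.1 ft³/s

230 ft³/s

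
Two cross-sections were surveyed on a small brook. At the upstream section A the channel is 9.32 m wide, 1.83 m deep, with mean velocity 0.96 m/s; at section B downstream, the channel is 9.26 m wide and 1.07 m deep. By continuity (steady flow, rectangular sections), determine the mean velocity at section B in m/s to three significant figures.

Q = A₁V₁ = (9.32×1.83) × 0.96 = 16.37 m³/s
A₂ = 9.26 × 1.07 = 9.908 m²
V₂ = Q/A₂ = 16.37/9.908 = 1.653 m/s

1.65 m/s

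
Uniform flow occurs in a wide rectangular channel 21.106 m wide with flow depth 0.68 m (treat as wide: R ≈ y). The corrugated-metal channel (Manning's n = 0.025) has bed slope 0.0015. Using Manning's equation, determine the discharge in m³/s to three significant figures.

A = b·y = 21.106 × 0.68 = 14.35 m²
Wide channel: R ≈ y = 0.68 m
Q = (1/n)·A·R^(2/3)·S^(1/2) = (1/0.025) × 14.35 × 0.6800^(2/3) × 0.0015^(1/2) = 17.19 m³/s

17.2 m³/s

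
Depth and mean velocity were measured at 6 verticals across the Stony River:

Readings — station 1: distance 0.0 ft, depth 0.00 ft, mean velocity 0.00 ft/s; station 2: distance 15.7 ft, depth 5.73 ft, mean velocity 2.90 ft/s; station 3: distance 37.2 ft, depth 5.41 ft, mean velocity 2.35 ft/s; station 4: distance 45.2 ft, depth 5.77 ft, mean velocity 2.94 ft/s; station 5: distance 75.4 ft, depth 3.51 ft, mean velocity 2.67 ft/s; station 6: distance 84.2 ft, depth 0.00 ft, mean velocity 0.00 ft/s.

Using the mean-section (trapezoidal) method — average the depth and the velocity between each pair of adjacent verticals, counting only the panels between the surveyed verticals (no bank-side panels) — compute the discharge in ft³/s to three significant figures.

912 ft³/s

Panel 1-2: Δb = 15.7 ft, d̄ = (0.00+5.73)/2 = 2.865, v̄ = (0.00+2.90)/2 = 1.45 → q = 15.7×2.865×1.45 = 65.22 ft³/s
Panel 2-3: Δb = 21.5 ft, d̄ = (5.73+5.41)/2 = 5.57, v̄ = (2.90+2.35)/2 = 2.625 → q = 21.5×5.57×2.625 = 314.4 ft³/s
Panel 3-4: Δb = 8 ft, d̄ = (5.41+5.77)/2 = 5.59, v̄ = (2.35+2.94)/2 = 2.645 → q = 8×5.59×2.645 = 118.3 ft³/s
Panel 4-5: Δb = 30.2 ft, d̄ = (5.77+3.51)/2 = 4.64, v̄ = (2.94+2.67)/2 = 2.805 → q = 30.2×4.64×2.805 = 393.1 ft³/s
Panel 5-6: Δb = 8.8 ft, d̄ = (3.51+0.00)/2 = 1.755, v̄ = (2.67+0.00)/2 = 1.335 → q = 8.8×1.755×1.335 = 20.62 ft³/s
Q = Σ q = 911.5 ft³/s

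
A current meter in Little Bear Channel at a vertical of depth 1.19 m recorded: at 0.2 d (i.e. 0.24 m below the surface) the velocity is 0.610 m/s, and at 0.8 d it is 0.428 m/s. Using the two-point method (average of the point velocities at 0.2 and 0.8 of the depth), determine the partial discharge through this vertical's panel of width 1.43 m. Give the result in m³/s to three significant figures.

0.883 m³/s

v̄ = (0.610 + 0.428) / 2 = 0.5190 m/s
q = v̄ × d × w = 0.5190 × 1.19 × 1.43 = 0.8832 m³/s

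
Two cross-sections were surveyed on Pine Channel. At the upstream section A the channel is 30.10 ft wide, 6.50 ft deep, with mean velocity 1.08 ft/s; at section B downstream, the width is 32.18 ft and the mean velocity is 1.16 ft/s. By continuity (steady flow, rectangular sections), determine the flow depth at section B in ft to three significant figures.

5.66 ft

Q = A₁V₁ = (30.10×6.50) × 1.08 = 211.3 ft³/s
d₂ = Q/(b₂ V₂) = 211.3/(32.18×1.16) = 5.661 ft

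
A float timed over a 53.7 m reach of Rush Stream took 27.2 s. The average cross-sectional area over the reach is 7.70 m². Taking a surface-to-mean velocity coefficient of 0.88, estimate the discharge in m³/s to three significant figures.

v_surface = L / t̄ = 53.7 / 27.2 = 1.974 m/s
v_mean = 0.88 × 1.974 = 1.737 m/s
Q = A × v_mean = 7.70 × 1.737 = 13.38 m³/s

13.4 m³/s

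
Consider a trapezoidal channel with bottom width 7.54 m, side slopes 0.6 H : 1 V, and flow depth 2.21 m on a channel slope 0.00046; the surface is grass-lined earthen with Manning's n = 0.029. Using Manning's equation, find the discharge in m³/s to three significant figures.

19.4 m³/s

A = (b + z·y)·y = (7.54 + 0.6×2.21)×2.21 = 19.59 m²
P = b + 2y√(1+z²) = 7.54 + 2×2.21×√(1+0.6²) = 12.69 m
R = A/P = 19.59/12.69 = 1.543 m
Q = (1/n)·A·R^(2/3)·S^(1/2) = (1/0.029) × 19.59 × 1.543^(2/3) × 0.00046^(1/2) = 19.35 m³/s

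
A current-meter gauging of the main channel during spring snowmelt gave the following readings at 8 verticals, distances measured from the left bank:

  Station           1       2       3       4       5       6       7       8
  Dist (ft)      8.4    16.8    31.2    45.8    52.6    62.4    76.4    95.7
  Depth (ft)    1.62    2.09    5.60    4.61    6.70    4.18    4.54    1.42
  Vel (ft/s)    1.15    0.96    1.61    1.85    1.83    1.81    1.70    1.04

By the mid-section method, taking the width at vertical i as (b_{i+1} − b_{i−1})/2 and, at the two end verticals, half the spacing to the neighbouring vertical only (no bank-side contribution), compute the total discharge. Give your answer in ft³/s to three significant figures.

587 ft³/s

w_1 = (16.8 − 8.4)/2 = 4.2 ft; q_1 = 1.15 × 1.62 × 4.2 = 7.825 ft³/s
w_2 = (31.2 − 8.4)/2 = 11.4 ft; q_2 = 0.96 × 2.09 × 11.4 = 22.87 ft³/s
w_3 = (45.8 − 16.8)/2 = 14.5 ft; q_3 = 1.61 × 5.60 × 14.5 = 130.7 ft³/s
w_4 = (52.6 − 31.2)/2 = 10.7 ft; q_4 = 1.85 × 4.61 × 10.7 = 91.25 ft³/s
w_5 = (62.4 − 45.8)/2 = 8.3 ft; q_5 = 1.83 × 6.70 × 8.3 = 101.8 ft³/s
w_6 = (76.4 − 52.6)/2 = 11.9 ft; q_6 = 1.81 × 4.18 × 11.9 = 90.03 ft³/s
w_7 = (95.7 − 62.4)/2 = 16.65 ft; q_7 = 1.70 × 4.54 × 16.65 = 128.5 ft³/s
w_8 = (95.7 − 76.4)/2 = 9.65 ft; q_8 = 1.04 × 1.42 × 9.65 = 14.25 ft³/s
Q = Σ qᵢ = 587.2 ft³/s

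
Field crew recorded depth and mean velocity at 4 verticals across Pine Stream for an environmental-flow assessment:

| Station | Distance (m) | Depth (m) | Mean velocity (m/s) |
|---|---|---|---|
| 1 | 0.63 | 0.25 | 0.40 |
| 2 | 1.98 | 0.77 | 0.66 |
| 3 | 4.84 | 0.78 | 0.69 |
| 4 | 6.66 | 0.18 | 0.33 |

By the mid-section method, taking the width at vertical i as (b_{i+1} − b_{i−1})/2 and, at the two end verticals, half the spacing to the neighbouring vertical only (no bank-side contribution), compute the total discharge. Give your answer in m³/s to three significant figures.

2.45 m³/s

w_1 = (1.98 − 0.63)/2 = 0.675 m; q_1 = 0.40 × 0.25 × 0.675 = 0.06750 m³/s
w_2 = (4.84 − 0.63)/2 = 2.105 m; q_2 = 0.66 × 0.77 × 2.105 = 1.070 m³/s
w_3 = (6.66 − 1.98)/2 = 2.34 m; q_3 = 0.69 × 0.78 × 2.34 = 1.259 m³/s
w_4 = (6.66 − 4.84)/2 = 0.91 m; q_4 = 0.33 × 0.18 × 0.91 = 0.05405 m³/s
Q = Σ qᵢ = 2.451 m³/s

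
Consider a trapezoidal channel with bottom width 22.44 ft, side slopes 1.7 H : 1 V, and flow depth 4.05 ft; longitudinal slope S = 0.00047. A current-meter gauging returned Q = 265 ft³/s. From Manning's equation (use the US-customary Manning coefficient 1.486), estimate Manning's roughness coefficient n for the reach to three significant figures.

0.0306

A = (b + z·y)·y = (22.44 + 1.7×4.05)×4.05 = 118.8 ft²
P = b + 2y√(1+z²) = 22.44 + 2×4.05×√(1+1.7²) = 38.42 ft
R = A/P = 118.8/38.42 = 3.092 ft
n = (1.486/Q)·A·R^(2/3)·S^(1/2) = (1.486/265) × 118.8 × 2.122 × 0.02168 = 0.03064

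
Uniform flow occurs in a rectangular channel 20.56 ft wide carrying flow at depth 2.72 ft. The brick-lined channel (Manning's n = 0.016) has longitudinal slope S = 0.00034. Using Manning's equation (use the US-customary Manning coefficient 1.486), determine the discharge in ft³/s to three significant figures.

A = b·y = 20.56 × 2.72 = 55.92 ft²
P = b + 2y = 20.56 + 2×2.72 = 26.00 ft
R = A/P = 55.92/26.00 = 2.151 ft
Q = (1.486/n)·A·R^(2/3)·S^(1/2) = (1.486/0.016) × 55.92 × 2.151^(2/3) × 0.00034^(1/2) = 159.6 ft³/s

160 ft³/s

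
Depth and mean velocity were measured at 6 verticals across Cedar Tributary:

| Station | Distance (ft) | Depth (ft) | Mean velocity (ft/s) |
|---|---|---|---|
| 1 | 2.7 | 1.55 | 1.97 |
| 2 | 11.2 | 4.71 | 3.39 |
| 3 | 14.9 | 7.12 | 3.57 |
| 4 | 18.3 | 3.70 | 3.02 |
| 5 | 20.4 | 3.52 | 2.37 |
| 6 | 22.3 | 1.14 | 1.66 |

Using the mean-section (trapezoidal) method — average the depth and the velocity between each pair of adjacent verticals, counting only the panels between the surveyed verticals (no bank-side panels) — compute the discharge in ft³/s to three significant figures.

237 ft³/s

Panel 1-2: Δb = 8.5 ft, d̄ = (1.55+4.71)/2 = 3.13, v̄ = (1.97+3.39)/2 = 2.68 → q = 8.5×3.13×2.68 = 71.30 ft³/s
Panel 2-3: Δb = 3.7 ft, d̄ = (4.71+7.12)/2 = 5.915, v̄ = (3.39+3.57)/2 = 3.48 → q = 3.7×5.915×3.48 = 76.16 ft³/s
Panel 3-4: Δb = 3.4 ft, d̄ = (7.12+3.70)/2 = 5.41, v̄ = (3.57+3.02)/2 = 3.295 → q = 3.4×5.41×3.295 = 60.61 ft³/s
Panel 4-5: Δb = 2.1 ft, d̄ = (3.70+3.52)/2 = 3.61, v̄ = (3.02+2.37)/2 = 2.695 → q = 2.1×3.61×2.695 = 20.43 ft³/s
Panel 5-6: Δb = 1.9 ft, d̄ = (3.52+1.14)/2 = 2.33, v̄ = (2.37+1.66)/2 = 2.015 → q = 1.9×2.33×2.015 = 8.920 ft³/s
Q = Σ q = 237.4 ft³/s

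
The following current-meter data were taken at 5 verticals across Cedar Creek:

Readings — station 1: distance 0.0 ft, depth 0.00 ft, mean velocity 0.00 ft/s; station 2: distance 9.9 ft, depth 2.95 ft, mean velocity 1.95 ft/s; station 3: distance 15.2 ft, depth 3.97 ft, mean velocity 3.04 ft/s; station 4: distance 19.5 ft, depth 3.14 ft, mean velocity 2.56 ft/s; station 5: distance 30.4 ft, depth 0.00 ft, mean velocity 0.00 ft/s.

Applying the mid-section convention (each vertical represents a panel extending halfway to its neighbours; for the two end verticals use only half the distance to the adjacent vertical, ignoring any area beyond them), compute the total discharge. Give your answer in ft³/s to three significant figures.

163 ft³/s

w_2 = (15.2 − 0.0)/2 = 7.6 ft; q_2 = 1.95 × 2.95 × 7.6 = 43.72 ft³/s
w_3 = (19.5 − 9.9)/2 = 4.8 ft; q_3 = 3.04 × 3.97 × 4.8 = 57.93 ft³/s
w_4 = (30.4 − 15.2)/2 = 7.6 ft; q_4 = 2.56 × 3.14 × 7.6 = 61.09 ft³/s
Stations 1, 5 contribute zero (depth or velocity is 0).
Q = Σ qᵢ = 162.7 ft³/s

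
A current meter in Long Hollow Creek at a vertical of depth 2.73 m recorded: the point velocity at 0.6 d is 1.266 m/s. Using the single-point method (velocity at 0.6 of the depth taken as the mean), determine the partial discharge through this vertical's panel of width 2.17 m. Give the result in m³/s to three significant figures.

7.50 m³/s

v̄ = v₀.₆ = 1.266 m/s
q = v̄ × d × w = 1.266 × 2.73 × 2.17 = 7.500 m³/s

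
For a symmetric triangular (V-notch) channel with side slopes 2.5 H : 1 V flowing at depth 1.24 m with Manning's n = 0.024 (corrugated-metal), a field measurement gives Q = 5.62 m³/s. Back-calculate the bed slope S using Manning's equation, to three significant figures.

A = z·y² = 2.5×1.24² = 3.844 m²
P = 2y√(1+z²) = 2×1.24×√(1+2.5²) = 6.678 m
R = A/P = 3.844/6.678 = 0.5757 m
S = (Q·n / (1·A·R^(2/3)))² = (5.62×0.024 / (1×3.844×0.6920))² = 0.002571

0.00257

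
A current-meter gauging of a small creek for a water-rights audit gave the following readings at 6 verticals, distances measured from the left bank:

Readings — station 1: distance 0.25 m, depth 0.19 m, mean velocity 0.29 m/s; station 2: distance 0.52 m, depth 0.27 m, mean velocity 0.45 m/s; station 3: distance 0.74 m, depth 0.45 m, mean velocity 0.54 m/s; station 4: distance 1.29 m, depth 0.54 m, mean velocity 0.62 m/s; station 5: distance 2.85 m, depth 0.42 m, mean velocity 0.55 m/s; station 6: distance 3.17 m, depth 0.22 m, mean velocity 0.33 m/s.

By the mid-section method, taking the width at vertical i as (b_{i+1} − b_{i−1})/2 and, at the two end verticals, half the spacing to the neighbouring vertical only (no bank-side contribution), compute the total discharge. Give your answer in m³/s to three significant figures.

0.713 m³/s

w_1 = (0.52 − 0.25)/2 = 0.135 m; q_1 = 0.29 × 0.19 × 0.135 = 0.007439 m³/s
w_2 = (0.74 − 0.25)/2 = 0.245 m; q_2 = 0.45 × 0.27 × 0.245 = 0.02977 m³/s
w_3 = (1.29 − 0.52)/2 = 0.385 m; q_3 = 0.54 × 0.45 × 0.385 = 0.09356 m³/s
w_4 = (2.85 − 0.74)/2 = 1.055 m; q_4 = 0.62 × 0.54 × 1.055 = 0.3532 m³/s
w_5 = (3.17 − 1.29)/2 = 0.94 m; q_5 = 0.55 × 0.42 × 0.94 = 0.2171 m³/s
w_6 = (3.17 − 2.85)/2 = 0.16 m; q_6 = 0.33 × 0.22 × 0.16 = 0.01162 m³/s
Q = Σ qᵢ = 0.7127 m³/s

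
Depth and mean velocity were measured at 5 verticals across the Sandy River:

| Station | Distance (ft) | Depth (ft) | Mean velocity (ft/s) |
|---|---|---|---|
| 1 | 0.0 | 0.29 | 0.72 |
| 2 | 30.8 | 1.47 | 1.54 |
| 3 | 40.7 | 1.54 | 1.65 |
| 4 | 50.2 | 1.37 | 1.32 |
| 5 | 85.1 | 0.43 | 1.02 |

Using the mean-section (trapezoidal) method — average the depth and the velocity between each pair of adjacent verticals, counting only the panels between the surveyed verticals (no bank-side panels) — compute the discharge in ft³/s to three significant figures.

Panel 1-2: Δb = 30.8 ft, d̄ = (0.29+1.47)/2 = 0.88, v̄ = (0.72+1.54)/2 = 1.13 → q = 30.8×0.88×1.13 = 30.63 ft³/s
Panel 2-3: Δb = 9.9 ft, d̄ = (1.47+1.54)/2 = 1.505, v̄ = (1.54+1.65)/2 = 1.595 → q = 9.9×1.505×1.595 = 23.76 ft³/s
Panel 3-4: Δb = 9.5 ft, d̄ = (1.54+1.37)/2 = 1.455, v̄ = (1.65+1.32)/2 = 1.485 → q = 9.5×1.455×1.485 = 20.53 ft³/s
Panel 4-5: Δb = 34.9 ft, d̄ = (1.37+0.43)/2 = 0.9, v̄ = (1.32+1.02)/2 = 1.17 → q = 34.9×0.9×1.17 = 36.75 ft³/s
Q = Σ q = 111.7 ft³/s

112 ft³/s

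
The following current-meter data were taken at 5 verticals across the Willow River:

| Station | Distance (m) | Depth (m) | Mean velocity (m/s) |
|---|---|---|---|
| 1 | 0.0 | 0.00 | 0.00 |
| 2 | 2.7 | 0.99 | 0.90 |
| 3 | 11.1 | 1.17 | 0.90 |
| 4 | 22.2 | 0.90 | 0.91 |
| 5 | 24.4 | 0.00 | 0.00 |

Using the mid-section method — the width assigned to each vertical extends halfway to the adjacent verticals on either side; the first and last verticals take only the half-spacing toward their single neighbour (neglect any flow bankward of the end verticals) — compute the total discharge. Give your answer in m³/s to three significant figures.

w_2 = (11.1 − 0.0)/2 = 5.55 m; q_2 = 0.90 × 0.99 × 5.55 = 4.945 m³/s
w_3 = (22.2 − 2.7)/2 = 9.75 m; q_3 = 0.90 × 1.17 × 9.75 = 10.27 m³/s
w_4 = (24.4 − 11.1)/2 = 6.65 m; q_4 = 0.91 × 0.90 × 6.65 = 5.446 m³/s
Stations 1, 5 contribute zero (depth or velocity is 0).
Q = Σ qᵢ = 20.66 m³/s

20.7 m³/s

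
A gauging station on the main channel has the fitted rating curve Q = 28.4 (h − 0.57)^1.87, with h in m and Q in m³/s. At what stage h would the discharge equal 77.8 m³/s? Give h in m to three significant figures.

h − h₀ = (Q/C)^(1/b) = (77.8/28.4)^(1/1.87) = 1.714 m
h = 0.57 + 1.714 = 2.284 m

2.28 m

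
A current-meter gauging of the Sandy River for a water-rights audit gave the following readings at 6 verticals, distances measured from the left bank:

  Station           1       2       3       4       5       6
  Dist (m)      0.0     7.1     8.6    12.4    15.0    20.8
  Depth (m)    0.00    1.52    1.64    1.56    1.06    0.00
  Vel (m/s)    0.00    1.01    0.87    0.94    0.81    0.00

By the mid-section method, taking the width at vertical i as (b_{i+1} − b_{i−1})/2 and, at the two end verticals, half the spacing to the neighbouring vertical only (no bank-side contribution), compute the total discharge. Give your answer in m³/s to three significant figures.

w_2 = (8.6 − 0.0)/2 = 4.3 m; q_2 = 1.01 × 1.52 × 4.3 = 6.601 m³/s
w_3 = (12.4 − 7.1)/2 = 2.65 m; q_3 = 0.87 × 1.64 × 2.65 = 3.781 m³/s
w_4 = (15.0 − 8.6)/2 = 3.2 m; q_4 = 0.94 × 1.56 × 3.2 = 4.692 m³/s
w_5 = (20.8 − 12.4)/2 = 4.2 m; q_5 = 0.81 × 1.06 × 4.2 = 3.606 m³/s
Stations 1, 6 contribute zero (depth or velocity is 0).
Q = Σ qᵢ = 18.68 m³/s

18.7 m³/s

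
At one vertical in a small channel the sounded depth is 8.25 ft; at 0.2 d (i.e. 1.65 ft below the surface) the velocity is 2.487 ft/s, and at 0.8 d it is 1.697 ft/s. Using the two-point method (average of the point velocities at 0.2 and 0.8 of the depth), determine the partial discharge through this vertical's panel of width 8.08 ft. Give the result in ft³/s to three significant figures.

139 ft³/s

v̄ = (2.487 + 1.697) / 2 = 2.092 ft/s
q = v̄ × d × w = 2.092 × 8.25 × 8.08 = 139.5 ft³/s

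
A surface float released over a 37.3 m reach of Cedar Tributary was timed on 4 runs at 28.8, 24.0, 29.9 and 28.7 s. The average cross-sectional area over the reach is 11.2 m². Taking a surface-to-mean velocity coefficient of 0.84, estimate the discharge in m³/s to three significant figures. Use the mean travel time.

t̄ = (28.8 + 24.0 + 29.9 + 28.7) / 4 = 27.85 s
v_surface = L / t̄ = 37.3 / 27.85 = 1.339 m/s
v_mean = 0.84 × 1.339 = 1.125 m/s
Q = A × v_mean = 11.2 × 1.125 = 12.60 m³/s

12.6 m³/s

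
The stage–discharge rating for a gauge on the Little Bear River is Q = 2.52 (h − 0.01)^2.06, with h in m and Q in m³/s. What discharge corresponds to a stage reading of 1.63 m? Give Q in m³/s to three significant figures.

Q = 2.52 × (1.63 − 0.01)^2.06 = 2.52 × 1.62^2.06 = 6.808 m³/s

6.81 m³/s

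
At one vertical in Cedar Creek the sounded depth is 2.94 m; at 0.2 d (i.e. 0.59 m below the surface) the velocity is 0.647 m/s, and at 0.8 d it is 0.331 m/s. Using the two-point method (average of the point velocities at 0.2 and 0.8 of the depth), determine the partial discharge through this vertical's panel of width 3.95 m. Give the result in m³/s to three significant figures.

v̄ = (0.647 + 0.331) / 2 = 0.4890 m/s
q = v̄ × d × w = 0.4890 × 2.94 × 3.95 = 5.679 m³/s

5.68 m³/s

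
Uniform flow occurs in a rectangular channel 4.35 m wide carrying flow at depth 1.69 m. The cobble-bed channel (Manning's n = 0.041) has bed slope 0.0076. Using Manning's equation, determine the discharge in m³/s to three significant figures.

15.1 m³/s

A = b·y = 4.35 × 1.69 = 7.352 m²
P = b + 2y = 4.35 + 2×1.69 = 7.730 m
R = A/P = 7.352/7.730 = 0.9510 m
Q = (1/n)·A·R^(2/3)·S^(1/2) = (1/0.041) × 7.352 × 0.9510^(2/3) × 0.0076^(1/2) = 15.12 m³/s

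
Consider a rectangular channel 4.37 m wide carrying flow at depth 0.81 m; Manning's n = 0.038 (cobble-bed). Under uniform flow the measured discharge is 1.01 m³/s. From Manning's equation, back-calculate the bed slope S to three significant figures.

A = b·y = 4.37 × 0.81 = 3.540 m²
P = b + 2y = 4.37 + 2×0.81 = 5.990 m
R = A/P = 3.540/5.990 = 0.5909 m
S = (Q·n / (1·A·R^(2/3)))² = (1.01×0.038 / (1×3.540×0.7042))² = 0.0002371

0.000237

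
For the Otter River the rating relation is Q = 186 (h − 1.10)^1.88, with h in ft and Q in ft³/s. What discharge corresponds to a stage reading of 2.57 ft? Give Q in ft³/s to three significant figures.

Q = 186 × (2.57 − 1.10)^1.88 = 186 × 1.47^1.88 = 383.8 ft³/s

384 ft³/s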